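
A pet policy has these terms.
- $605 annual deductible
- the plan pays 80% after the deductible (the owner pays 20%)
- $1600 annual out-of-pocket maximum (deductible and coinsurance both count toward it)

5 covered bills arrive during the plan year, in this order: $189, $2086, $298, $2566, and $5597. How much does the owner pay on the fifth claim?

$88.20

Claim 1 ($189): all of it applies to the deductible. Owner pays $189; OOP now $189.
Claim 2 ($2086): $416 to deductible, leaving $1670; owner's 20% is $334. Owner pays $750; OOP now $939.
Claim 3 ($298): 20% coinsurance on $298 = $59.60. Owner pays $59.60; OOP now $998.60.
Claim 4 ($2566): deductible already satisfied, so owner's share is 20% × $2566 = $513.20. Owner owes $513.20 (running OOP $1511.80).
Claim 5 ($5597): deductible met; 20% of $5597 = $1119.40. That would push OOP to $2631.20, over the $1600 cap, so owner pays $1600 − $1511.80 = $88.20.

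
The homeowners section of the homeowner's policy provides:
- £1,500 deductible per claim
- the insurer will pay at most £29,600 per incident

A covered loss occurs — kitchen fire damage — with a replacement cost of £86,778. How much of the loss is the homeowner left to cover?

After the deductible, £86,778 − £1,500 = £85,278 remains.
The £29,600 per-incident cap binds; insurer pays £29,600.
Homeowner's share is the uncovered remainder: £86,778 − £29,600 = £57,178.

£57,178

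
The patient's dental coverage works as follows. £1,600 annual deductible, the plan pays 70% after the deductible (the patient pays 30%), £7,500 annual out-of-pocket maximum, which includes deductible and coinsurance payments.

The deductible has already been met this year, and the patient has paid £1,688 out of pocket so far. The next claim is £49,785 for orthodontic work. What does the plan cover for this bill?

The deductible is already satisfied, so the full bill goes to coinsurance.
Coinsurance: £49,785 × 30% = £14,935.50.
Year-to-date out-of-pocket would reach £1,688 + £14,935.50 = £16,623.50, above the £7,500 maximum, so the patient pays only £7,500 − £1,688 = £5,812.
The insurer covers the remainder: £49,785 − £5,812 = £43,973.

£43,973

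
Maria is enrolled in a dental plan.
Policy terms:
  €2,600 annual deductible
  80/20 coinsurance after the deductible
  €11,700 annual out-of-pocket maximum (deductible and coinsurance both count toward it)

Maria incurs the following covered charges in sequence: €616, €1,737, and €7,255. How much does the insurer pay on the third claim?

Claim 1 — €616: entire amount goes to the deductible. Patient pays €616; OOP now €616. Insurer: €616 − €616 = €0.
Claim 2 — €1,737: fully absorbed by the deductible. Cost to patient: €1,737. OOP to date €2,353. Insurer: €1,737 − €1,737 = €0.
Claim 3 — €7,255: €247 to deductible, leaving €7,008; patient's 20% is €1,401.60. Patient pays €1,648.60; OOP now €4,001.60. Plan pays €7,255 − €1,648.60 = €5,606.40.

€5,606.40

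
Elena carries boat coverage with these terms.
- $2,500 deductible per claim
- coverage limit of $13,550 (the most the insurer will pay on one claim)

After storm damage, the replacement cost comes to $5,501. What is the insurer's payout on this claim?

$3,001

After the deductible, $5,501 − $2,500 = $3,001 remains.
$3,001 is within the $13,550 limit, so the insurer pays $3,001.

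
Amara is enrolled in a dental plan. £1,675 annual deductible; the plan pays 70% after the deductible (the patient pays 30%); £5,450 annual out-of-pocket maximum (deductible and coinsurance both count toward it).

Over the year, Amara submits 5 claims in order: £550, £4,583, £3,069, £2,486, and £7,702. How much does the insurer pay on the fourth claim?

£1,740.20

#1 (£550): fully absorbed by the deductible. Patient pays £550; OOP now £550. Plan pays £550 − £550 = £0.
#2 (£4,583): £1,125 finishes the deductible; £3,458 goes to coinsurance; patient's 30% is £1,037.40. Patient pays £2,162.40; OOP now £2,712.40. Insurer: £4,583 − £2,162.40 = £2,420.60.
#3 (£3,069): deductible already satisfied, so patient's share is 30% × £3,069 = £920.70. Patient owes £920.70 (running OOP £3,633.10). Plan pays £3,069 − £920.70 = £2,148.30.
#4 (£2,486): deductible already satisfied, so patient's share is 30% × £2,486 = £745.80. Patient pays £745.80; OOP now £4,378.90. Plan pays £2,486 − £745.80 = £1,740.20.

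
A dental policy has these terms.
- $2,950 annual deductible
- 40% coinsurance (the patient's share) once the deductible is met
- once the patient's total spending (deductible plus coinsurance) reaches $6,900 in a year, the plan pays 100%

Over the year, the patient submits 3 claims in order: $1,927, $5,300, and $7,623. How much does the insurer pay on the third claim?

$5,383.80

Bill 1, $1,927: fully absorbed by the deductible. Patient pays $1,927; OOP now $1,927. Insurer: $1,927 − $1,927 = $0.
Bill 2, $5,300: deductible takes $1,023, $4,277 remains; 40% of $4,277 = $1,710.80. Cost to patient: $2,733.80. OOP to date $4,660.80. Insurer: $5,300 − $2,733.80 = $2,566.20.
Bill 3, $7,623: deductible met; 40% of $7,623 = $3,049.20. Adding that to $4,660.80 gives $7,710, past the $6,900 cap; patient pays only $6,900 − $4,660.80 = $2,239.20. Insurer: $7,623 − $2,239.20 = $5,383.80.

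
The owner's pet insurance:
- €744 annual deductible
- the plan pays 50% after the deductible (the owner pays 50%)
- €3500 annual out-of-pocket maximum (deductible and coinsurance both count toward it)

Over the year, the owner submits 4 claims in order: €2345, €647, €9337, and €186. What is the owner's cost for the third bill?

Claim 1 (€2345): €744 to deductible, leaving €1601; coinsurance €1601 × 50% = €800.50. Owner pays €1544.50; OOP now €1544.50.
Claim 2 (€647): deductible met; 50% of €647 = €323.50. Owner pays €323.50; OOP now €1868.
Claim 3 (€9337): deductible met; 50% of €9337 = €4668.50. That would push OOP to €6536.50, over the €3500 cap, so owner pays €3500 − €1868 = €1632.

€1632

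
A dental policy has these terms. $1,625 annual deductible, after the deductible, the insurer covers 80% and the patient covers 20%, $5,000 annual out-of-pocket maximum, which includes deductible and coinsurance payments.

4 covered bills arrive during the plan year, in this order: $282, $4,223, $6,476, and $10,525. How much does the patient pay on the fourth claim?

Claim 1 — $282: fully absorbed by the deductible. Patient owes $282 (running OOP $282).
Claim 2 — $4,223: $1,343 finishes the deductible; $2,880 goes to coinsurance; coinsurance $2,880 × 20% = $576. Patient pays $1,919; OOP now $2,201.
Claim 3 — $6,476: deductible already satisfied, so patient's share is 20% × $6,476 = $1,295.20. Patient owes $1,295.20 (running OOP $3,496.20).
Claim 4 — $10,525: deductible met; 20% of $10,525 = $2,105. OOP would hit $5,601.20 > $5,000, so the cap limits the patient to $5,000 − $3,496.20 = $1,503.80.

$1,503.80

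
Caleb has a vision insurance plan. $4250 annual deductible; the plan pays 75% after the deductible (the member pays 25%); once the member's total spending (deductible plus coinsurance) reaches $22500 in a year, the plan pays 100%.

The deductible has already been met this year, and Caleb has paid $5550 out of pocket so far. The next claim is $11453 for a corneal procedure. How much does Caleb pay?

$2863.25

The deductible is already satisfied, so the full bill goes to coinsurance.
Member's 25% share of $11453 is $2863.25.
Cumulative spending $5550 + $2863.25 = $8413.25 stays under the $22500 maximum.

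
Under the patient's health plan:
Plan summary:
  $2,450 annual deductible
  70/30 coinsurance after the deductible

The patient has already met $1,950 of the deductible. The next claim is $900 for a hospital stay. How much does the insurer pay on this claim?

$280

Deductible still to meet: $2,450 − $1,950 = $500.
That leaves $900 − $500 = $400 for coinsurance.
30% of $400 = $120 falls to the patient.
That puts the patient's cost at $500 + $120 = $620.
Insurer pays the balance: $900 − $620 = $280.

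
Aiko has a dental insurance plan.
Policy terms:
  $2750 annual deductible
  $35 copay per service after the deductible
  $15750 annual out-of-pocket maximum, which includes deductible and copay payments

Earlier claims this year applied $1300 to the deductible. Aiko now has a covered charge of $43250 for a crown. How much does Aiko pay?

$1485

Deductible still to meet: $2750 − $1300 = $1450.
After the $1450 deductible portion, $43250 − $1450 = $41800 is subject to the copay.
Copay on this service: $35.
Patient responsibility before any cap: $1450 + $35 = $1485.
Cumulative spending $1300 + $1485 = $2785 stays under the $15750 maximum.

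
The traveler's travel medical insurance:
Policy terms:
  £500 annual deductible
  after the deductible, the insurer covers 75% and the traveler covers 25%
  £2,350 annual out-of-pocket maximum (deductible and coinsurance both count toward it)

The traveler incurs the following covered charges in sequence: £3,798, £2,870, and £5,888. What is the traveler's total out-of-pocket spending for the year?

£2,350

#1 (£3,798): £500 finishes the deductible; £3,298 goes to coinsurance; 25% of £3,298 = £824.50. Cost to traveler: £1,324.50. OOP to date £1,324.50.
#2 (£2,870): deductible already satisfied, so traveler's share is 25% × £2,870 = £717.50. Traveler pays £717.50; OOP now £2,042.
#3 (£5,888): deductible already satisfied, so traveler's share is 25% × £5,888 = £1,472. That would push OOP to £3,514, over the £2,350 cap, so traveler pays £2,350 − £2,042 = £308.
Summing the traveler's payments: £1,324.50 + £717.50 + £308 = £2,350.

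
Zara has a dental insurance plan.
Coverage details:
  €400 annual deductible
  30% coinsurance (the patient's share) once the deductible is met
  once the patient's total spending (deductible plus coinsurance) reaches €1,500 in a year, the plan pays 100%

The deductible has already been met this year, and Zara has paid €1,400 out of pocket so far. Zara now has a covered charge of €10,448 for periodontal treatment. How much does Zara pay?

€100

With the deductible met, the entire €10,448 is subject to coinsurance.
Coinsurance: €10,448 × 30% = €3,134.40.
That would bring total out-of-pocket to €4,534.40, past the €1,500 cap. The patient is capped at €1,500 − €1,400 = €100 on this claim.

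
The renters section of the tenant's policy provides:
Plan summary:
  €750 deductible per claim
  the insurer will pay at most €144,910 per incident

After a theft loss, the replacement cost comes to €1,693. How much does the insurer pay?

€943

After the deductible, €1,693 − €750 = €943 remains.
€943 is within the €144,910 limit, so the insurer pays €943.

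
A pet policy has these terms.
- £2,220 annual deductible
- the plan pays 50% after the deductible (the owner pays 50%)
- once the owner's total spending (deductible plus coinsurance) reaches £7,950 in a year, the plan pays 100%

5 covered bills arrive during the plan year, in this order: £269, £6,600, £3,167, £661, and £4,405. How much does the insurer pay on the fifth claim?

Claim 1 (£269): all of it applies to the deductible. Owner pays £269; OOP now £269. Plan pays £269 − £269 = £0.
Claim 2 (£6,600): £1,951 to deductible, leaving £4,649; coinsurance £4,649 × 50% = £2,324.50. Owner owes £4,275.50 (running OOP £4,544.50). Plan pays £6,600 − £4,275.50 = £2,324.50.
Claim 3 (£3,167): deductible met; 50% of £3,167 = £1,583.50. Owner pays £1,583.50; OOP now £6,128. Insurer: £3,167 − £1,583.50 = £1,583.50.
Claim 4 (£661): 50% coinsurance on £661 = £330.50. Owner pays £330.50; OOP now £6,458.50. Plan pays £661 − £330.50 = £330.50.
Claim 5 (£4,405): deductible met; 50% of £4,405 = £2,202.50. That would push OOP to £8,661, over the £7,950 cap, so owner pays £7,950 − £6,458.50 = £1,491.50. Insurer: £4,405 − £1,491.50 = £2,913.50.

£2,913.50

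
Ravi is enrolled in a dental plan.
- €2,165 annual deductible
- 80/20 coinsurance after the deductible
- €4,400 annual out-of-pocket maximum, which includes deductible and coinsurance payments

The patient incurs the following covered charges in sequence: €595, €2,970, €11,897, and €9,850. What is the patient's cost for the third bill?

€1,955

Claim 1 — €595: entire amount goes to the deductible. Patient owes €595 (running OOP €595).
Claim 2 — €2,970: €1,570 finishes the deductible; €1,400 goes to coinsurance; 20% of €1,400 = €280. Patient owes €1,850 (running OOP €2,445).
Claim 3 — €11,897: deductible already satisfied, so patient's share is 20% × €11,897 = €2,379.40. OOP would hit €4,824.40 > €4,400, so the cap limits the patient to €4,400 − €2,445 = €1,955.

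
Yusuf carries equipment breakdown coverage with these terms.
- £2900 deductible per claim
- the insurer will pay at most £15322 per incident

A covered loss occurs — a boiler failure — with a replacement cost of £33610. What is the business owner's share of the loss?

£18288

After the deductible, £33610 − £2900 = £30710 remains.
£30710 exceeds the £15322 limit, so the insurer pays the limit: £15322.
Out of pocket: £33610 − £15322 = £18288.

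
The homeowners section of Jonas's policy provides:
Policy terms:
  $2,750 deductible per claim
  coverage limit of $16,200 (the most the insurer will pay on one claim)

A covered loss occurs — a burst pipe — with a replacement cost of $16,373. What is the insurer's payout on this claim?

$13,623

After the deductible, $16,373 − $2,750 = $13,623 remains.
That's under the $16,200 cap, so the insurer reimburses the full $13,623.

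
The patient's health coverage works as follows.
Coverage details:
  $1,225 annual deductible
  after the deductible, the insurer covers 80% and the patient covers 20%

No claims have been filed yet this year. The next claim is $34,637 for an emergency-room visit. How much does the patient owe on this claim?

Deductible not yet touched, so the first $1,225 of the bill goes to the deductible.
That leaves $34,637 − $1,225 = $33,412 for coinsurance.
Patient's 20% share of $33,412 is $6,682.40.
That puts the patient's cost at $1,225 + $6,682.40 = $7,907.40.

$7,907.40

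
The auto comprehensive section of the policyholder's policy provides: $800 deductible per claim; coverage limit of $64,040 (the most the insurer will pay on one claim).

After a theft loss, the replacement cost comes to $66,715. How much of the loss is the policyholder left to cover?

$2,675

After the deductible, $66,715 − $800 = $65,915 remains.
Since $65,915 > $64,040, the payout is capped at $64,040.
The policyholder bears the rest of the original loss: $66,715 − $64,040 = $2,675.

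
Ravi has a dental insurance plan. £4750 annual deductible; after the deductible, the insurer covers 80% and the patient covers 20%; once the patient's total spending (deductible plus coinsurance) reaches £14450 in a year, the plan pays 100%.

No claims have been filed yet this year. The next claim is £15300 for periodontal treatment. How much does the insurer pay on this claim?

The full £4750 deductible is still open; £4750 of this bill applies to it.
That leaves £15300 − £4750 = £10550 for coinsurance.
Patient's 20% share of £10550 is £2110.
So the patient owes £4750 + £2110 = £6860 before any cap.
Total out-of-pocket so far would be £0 + £6860 = £6860, below the £14450 cap — no reduction.
The insurer covers the remainder: £15300 − £6860 = £8440.

£8440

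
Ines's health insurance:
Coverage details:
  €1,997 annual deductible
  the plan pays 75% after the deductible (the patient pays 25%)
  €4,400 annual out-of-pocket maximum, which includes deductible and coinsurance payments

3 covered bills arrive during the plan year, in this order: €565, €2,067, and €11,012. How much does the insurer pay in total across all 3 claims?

Bill 1, €565: entire amount goes to the deductible. Patient pays €565; OOP now €565. Insurer: €565 − €565 = €0.
Bill 2, €2,067: deductible takes €1,432, €635 remains; coinsurance €635 × 25% = €158.75. Patient owes €1,590.75 (running OOP €2,155.75). Insurer: €2,067 − €1,590.75 = €476.25.
Bill 3, €11,012: 25% coinsurance on €11,012 = €2,753. That would push OOP to €4,908.75, over the €4,400 cap, so patient pays €4,400 − €2,155.75 = €2,244.25. Plan pays €11,012 − €2,244.25 = €8,767.75.
Insurer total = bills − patient's total = €13,644 − €4,400 = €9,244.

€9,244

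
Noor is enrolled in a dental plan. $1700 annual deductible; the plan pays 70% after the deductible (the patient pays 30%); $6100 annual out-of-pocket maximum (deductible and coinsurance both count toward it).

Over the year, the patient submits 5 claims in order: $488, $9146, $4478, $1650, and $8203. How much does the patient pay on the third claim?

$1343.40

Claim 1 — $488: fully absorbed by the deductible. Patient pays $488; OOP now $488.
Claim 2 — $9146: deductible takes $1212, $7934 remains; patient's 30% is $2380.20. Patient pays $3592.20; OOP now $4080.20.
Claim 3 — $4478: deductible met; 30% of $4478 = $1343.40. Cost to patient: $1343.40. OOP to date $5423.60.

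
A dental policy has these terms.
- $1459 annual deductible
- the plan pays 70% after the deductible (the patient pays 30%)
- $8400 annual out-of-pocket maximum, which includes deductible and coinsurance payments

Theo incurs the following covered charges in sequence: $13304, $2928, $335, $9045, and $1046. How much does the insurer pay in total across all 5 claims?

$18258

Claim 1 — $13304: $1459 finishes the deductible; $11845 goes to coinsurance; patient's 30% is $3553.50. Patient owes $5012.50 (running OOP $5012.50). Insurer: $13304 − $5012.50 = $8291.50.
Claim 2 — $2928: deductible already satisfied, so patient's share is 30% × $2928 = $878.40. Patient owes $878.40 (running OOP $5890.90). Plan pays $2928 − $878.40 = $2049.60.
Claim 3 — $335: deductible already satisfied, so patient's share is 30% × $335 = $100.50. Patient pays $100.50; OOP now $5991.40. Insurer: $335 − $100.50 = $234.50.
Claim 4 — $9045: deductible already satisfied, so patient's share is 30% × $9045 = $2713.50. OOP would hit $8704.90 > $8400, so the cap limits the patient to $8400 − $5991.40 = $2408.60. Plan pays $9045 − $2408.60 = $6636.40.
Claim 5 — $1046: deductible met; 30% of $1046 = $313.80. That would push OOP to $8713.80, over the $8400 cap, so patient pays $8400 − $8400 = $0. Plan pays $1046 − $0 = $1046.
Insurer total: $8291.50 + $2049.60 + $234.50 + $6636.40 + $1046 = $18258.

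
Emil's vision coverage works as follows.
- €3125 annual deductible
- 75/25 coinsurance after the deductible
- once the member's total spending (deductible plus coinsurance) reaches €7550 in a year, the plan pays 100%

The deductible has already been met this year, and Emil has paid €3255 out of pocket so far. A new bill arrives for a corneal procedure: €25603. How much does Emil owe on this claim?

€4295

The deductible is already satisfied, so the full bill goes to coinsurance.
Member's 25% share of €25603 is €6400.75.
Adding €6400.75 to the €3255 already spent would give €9655.75, which exceeds the €7550 cap; the member pays just €7550 − €3255 = €4295.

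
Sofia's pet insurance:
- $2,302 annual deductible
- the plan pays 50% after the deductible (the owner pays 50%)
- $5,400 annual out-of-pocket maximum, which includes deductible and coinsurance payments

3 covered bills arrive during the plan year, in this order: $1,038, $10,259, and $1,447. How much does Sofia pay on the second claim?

$4,362

#1 ($1,038): entire amount goes to the deductible. Owner owes $1,038 (running OOP $1,038).
#2 ($10,259): $1,264 finishes the deductible; $8,995 goes to coinsurance; coinsurance $8,995 × 50% = $4,497.50. Together that's $1,264 + $4,497.50 = $5,761.50. Adding that to $1,038 gives $6,799.50, past the $5,400 cap; owner pays only $5,400 − $1,038 = $4,362.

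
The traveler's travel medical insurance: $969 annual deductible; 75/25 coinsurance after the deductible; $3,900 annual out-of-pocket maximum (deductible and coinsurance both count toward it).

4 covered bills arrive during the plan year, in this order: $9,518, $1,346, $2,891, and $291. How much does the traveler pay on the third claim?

Claim 1 ($9,518): $969 to deductible, leaving $8,549; 25% of $8,549 = $2,137.25. Traveler pays $3,106.25; OOP now $3,106.25.
Claim 2 ($1,346): 25% coinsurance on $1,346 = $336.50. Traveler owes $336.50 (running OOP $3,442.75).
Claim 3 ($2,891): deductible already satisfied, so traveler's share is 25% × $2,891 = $722.75. OOP would hit $4,165.50 > $3,900, so the cap limits the traveler to $3,900 − $3,442.75 = $457.25.

$457.25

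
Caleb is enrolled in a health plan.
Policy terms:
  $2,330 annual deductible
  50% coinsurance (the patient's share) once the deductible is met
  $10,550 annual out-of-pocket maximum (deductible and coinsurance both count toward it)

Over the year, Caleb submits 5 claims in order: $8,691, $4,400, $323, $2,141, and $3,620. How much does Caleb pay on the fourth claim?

#1 ($8,691): $2,330 finishes the deductible; $6,361 goes to coinsurance; patient's 50% is $3,180.50. Patient owes $5,510.50 (running OOP $5,510.50).
#2 ($4,400): 50% coinsurance on $4,400 = $2,200. Patient pays $2,200; OOP now $7,710.50.
#3 ($323): deductible met; 50% of $323 = $161.50. Patient pays $161.50; OOP now $7,872.
#4 ($2,141): 50% coinsurance on $2,141 = $1,070.50. Cost to patient: $1,070.50. OOP to date $8,942.50.

$1,070.50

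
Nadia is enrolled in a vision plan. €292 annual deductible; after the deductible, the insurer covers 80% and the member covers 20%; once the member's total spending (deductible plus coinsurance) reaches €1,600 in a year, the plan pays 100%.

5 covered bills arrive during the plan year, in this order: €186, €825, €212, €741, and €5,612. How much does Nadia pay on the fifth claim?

€973.60

Bill 1, €186: entire amount goes to the deductible. Cost to member: €186. OOP to date €186.
Bill 2, €825: deductible takes €106, €719 remains; coinsurance €719 × 20% = €143.80. Member owes €249.80 (running OOP €435.80).
Bill 3, €212: deductible already satisfied, so member's share is 20% × €212 = €42.40. Cost to member: €42.40. OOP to date €478.20.
Bill 4, €741: deductible met; 20% of €741 = €148.20. Member pays €148.20; OOP now €626.40.
Bill 5, €5,612: 20% coinsurance on €5,612 = €1,122.40. Adding that to €626.40 gives €1,748.80, past the €1,600 cap; member pays only €1,600 − €626.40 = €973.60.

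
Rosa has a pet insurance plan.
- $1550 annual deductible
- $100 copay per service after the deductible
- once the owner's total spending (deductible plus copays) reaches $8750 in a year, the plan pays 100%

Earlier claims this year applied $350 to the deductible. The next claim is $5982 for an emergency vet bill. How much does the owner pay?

$1300

$350 of the $1550 deductible is already met, leaving $1200.
After the $1200 deductible portion, $5982 − $1200 = $4782 is subject to the copay.
Copay on this service: $100.
Owner responsibility before any cap: $1200 + $100 = $1300.
Total out-of-pocket so far would be $350 + $1300 = $1650, below the $8750 cap — no reduction.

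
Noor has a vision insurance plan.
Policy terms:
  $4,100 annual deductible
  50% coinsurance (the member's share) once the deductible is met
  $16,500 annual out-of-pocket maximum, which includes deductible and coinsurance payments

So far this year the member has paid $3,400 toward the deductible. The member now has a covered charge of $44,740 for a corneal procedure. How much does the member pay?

Deductible still to meet: $4,100 − $3,400 = $700.
After the $700 deductible portion, $44,740 − $700 = $44,040 is subject to coinsurance.
Coinsurance: $44,040 × 50% = $22,020.
That puts the member's cost at $700 + $22,020 = $22,720 before any cap.
That would bring total out-of-pocket to $26,120, past the $16,500 cap. The member is capped at $16,500 − $3,400 = $13,100 on this claim.

$13,100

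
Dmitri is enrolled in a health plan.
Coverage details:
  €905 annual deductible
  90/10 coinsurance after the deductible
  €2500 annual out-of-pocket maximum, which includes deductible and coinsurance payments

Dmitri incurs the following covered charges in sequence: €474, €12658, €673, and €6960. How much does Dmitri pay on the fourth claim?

Claim 1 — €474: fully absorbed by the deductible. Patient pays €474; OOP now €474.
Claim 2 — €12658: €431 finishes the deductible; €12227 goes to coinsurance; 10% of €12227 = €1222.70. Patient pays €1653.70; OOP now €2127.70.
Claim 3 — €673: deductible met; 10% of €673 = €67.30. Patient pays €67.30; OOP now €2195.
Claim 4 — €6960: deductible already satisfied, so patient's share is 10% × €6960 = €696. Adding that to €2195 gives €2891, past the €2500 cap; patient pays only €2500 − €2195 = €305.

€305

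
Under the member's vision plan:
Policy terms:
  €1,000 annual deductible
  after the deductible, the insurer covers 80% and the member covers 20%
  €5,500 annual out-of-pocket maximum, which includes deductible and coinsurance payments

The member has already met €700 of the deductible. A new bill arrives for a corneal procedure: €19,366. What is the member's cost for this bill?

€4,113.20

Deductible still to meet: €1,000 − €700 = €300.
After the €300 deductible portion, €19,366 − €300 = €19,066 is subject to coinsurance.
Member's 20% share of €19,066 is €3,813.20.
So the member owes €300 + €3,813.20 = €4,113.20 before any cap.
Cumulative spending €700 + €4,113.20 = €4,813.20 stays under the €5,500 maximum.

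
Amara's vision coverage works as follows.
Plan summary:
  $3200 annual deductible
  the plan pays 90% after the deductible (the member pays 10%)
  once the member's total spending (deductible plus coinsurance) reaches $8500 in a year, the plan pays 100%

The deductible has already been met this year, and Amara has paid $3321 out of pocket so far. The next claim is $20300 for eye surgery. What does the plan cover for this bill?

$18270

With the deductible met, the entire $20300 is subject to coinsurance.
Member's 10% share of $20300 is $2030.
Cumulative spending $3321 + $2030 = $5351 stays under the $8500 maximum.
The plan picks up $20300 − $2030 = $18270.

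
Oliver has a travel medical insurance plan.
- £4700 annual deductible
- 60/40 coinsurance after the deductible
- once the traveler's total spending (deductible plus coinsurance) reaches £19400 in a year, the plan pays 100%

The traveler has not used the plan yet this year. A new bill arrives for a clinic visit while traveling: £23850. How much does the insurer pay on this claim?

Deductible not yet touched, so the first £4700 of the bill goes to the deductible.
After the £4700 deductible portion, £23850 − £4700 = £19150 is subject to coinsurance.
Coinsurance: £19150 × 40% = £7660.
So the traveler owes £4700 + £7660 = £12360 before any cap.
Year-to-date out-of-pocket becomes £0 + £12360 = £12360, still under the £19400 maximum, so no cap applies.
The plan picks up £23850 − £12360 = £11490.

£11490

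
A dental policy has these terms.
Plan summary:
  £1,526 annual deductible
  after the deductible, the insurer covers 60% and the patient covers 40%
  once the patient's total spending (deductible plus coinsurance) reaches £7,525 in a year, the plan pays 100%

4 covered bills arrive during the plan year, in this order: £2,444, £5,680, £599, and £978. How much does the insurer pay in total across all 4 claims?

£4,905

#1 (£2,444): deductible takes £1,526, £918 remains; patient's 40% is £367.20. Patient pays £1,893.20; OOP now £1,893.20. Plan pays £2,444 − £1,893.20 = £550.80.
#2 (£5,680): deductible met; 40% of £5,680 = £2,272. Patient pays £2,272; OOP now £4,165.20. Plan pays £5,680 − £2,272 = £3,408.
#3 (£599): deductible already satisfied, so patient's share is 40% × £599 = £239.60. Patient pays £239.60; OOP now £4,404.80. Insurer: £599 − £239.60 = £359.40.
#4 (£978): deductible met; 40% of £978 = £391.20. Patient pays £391.20; OOP now £4,796. Insurer: £978 − £391.20 = £586.80.
Insurer total = bills − patient's total = £9,701 − £4,796 = £4,905.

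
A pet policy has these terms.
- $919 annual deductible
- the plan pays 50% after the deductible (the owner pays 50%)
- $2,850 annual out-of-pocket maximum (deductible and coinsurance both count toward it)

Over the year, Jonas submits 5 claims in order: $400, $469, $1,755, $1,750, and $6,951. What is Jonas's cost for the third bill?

$902.50

#1 ($400): all of it applies to the deductible. Owner owes $400 (running OOP $400).
#2 ($469): fully absorbed by the deductible. Owner pays $469; OOP now $869.
#3 ($1,755): $50 to deductible, leaving $1,705; coinsurance $1,705 × 50% = $852.50. Owner pays $902.50; OOP now $1,771.50.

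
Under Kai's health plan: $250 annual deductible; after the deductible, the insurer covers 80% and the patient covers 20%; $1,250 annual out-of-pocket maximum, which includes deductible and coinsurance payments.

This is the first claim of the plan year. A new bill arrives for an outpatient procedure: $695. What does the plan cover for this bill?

$356

The full $250 deductible is still open; $250 of this bill applies to it.
That leaves $695 − $250 = $445 for coinsurance.
20% of $445 = $89 falls to the patient.
So the patient owes $250 + $89 = $339 before any cap.
Total out-of-pocket so far would be $0 + $339 = $339, below the $1,250 cap — no reduction.
Insurer pays the balance: $695 − $339 = $356.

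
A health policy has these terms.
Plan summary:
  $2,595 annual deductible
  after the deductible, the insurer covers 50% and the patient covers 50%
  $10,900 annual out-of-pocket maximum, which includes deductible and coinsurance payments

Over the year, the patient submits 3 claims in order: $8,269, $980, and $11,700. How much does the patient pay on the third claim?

$4,978

Bill 1, $8,269: $2,595 to deductible, leaving $5,674; 50% of $5,674 = $2,837. Patient owes $5,432 (running OOP $5,432).
Bill 2, $980: deductible met; 50% of $980 = $490. Patient owes $490 (running OOP $5,922).
Bill 3, $11,700: 50% coinsurance on $11,700 = $5,850. That would push OOP to $11,772, over the $10,900 cap, so patient pays $10,900 − $5,922 = $4,978.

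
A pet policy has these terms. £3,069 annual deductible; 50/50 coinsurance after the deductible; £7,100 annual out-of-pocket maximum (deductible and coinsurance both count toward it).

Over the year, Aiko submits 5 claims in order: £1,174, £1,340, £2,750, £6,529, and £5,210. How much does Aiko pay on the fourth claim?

Claim 1 — £1,174: entire amount goes to the deductible. Owner owes £1,174 (running OOP £1,174).
Claim 2 — £1,340: fully absorbed by the deductible. Owner owes £1,340 (running OOP £2,514).
Claim 3 — £2,750: £555 to deductible, leaving £2,195; owner's 50% is £1,097.50. Owner pays £1,652.50; OOP now £4,166.50.
Claim 4 — £6,529: deductible met; 50% of £6,529 = £3,264.50. That would push OOP to £7,431, over the £7,100 cap, so owner pays £7,100 − £4,166.50 = £2,933.50.

£2,933.50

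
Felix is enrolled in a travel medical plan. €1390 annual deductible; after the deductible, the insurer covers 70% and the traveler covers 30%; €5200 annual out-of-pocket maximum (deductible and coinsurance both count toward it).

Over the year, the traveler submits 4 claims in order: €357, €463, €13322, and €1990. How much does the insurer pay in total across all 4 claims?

#1 (€357): fully absorbed by the deductible. Traveler pays €357; OOP now €357. Insurer: €357 − €357 = €0.
#2 (€463): entire amount goes to the deductible. Traveler pays €463; OOP now €820. Plan pays €463 − €463 = €0.
#3 (€13322): deductible takes €570, €12752 remains; traveler's 30% is €3825.60. Together that's €570 + €3825.60 = €4395.60. OOP would hit €5215.60 > €5200, so the cap limits the traveler to €5200 − €820 = €4380. Insurer: €13322 − €4380 = €8942.
#4 (€1990): 30% coinsurance on €1990 = €597. That would push OOP to €5797, over the €5200 cap, so traveler pays €5200 − €5200 = €0. Plan pays €1990 − €0 = €1990.
Insurer total: €0 + €0 + €8942 + €1990 = €10932.

€10932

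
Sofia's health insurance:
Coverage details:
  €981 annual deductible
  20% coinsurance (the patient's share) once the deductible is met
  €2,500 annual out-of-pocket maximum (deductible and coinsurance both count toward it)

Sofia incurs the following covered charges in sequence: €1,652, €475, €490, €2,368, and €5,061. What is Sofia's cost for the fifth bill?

€718.20

Claim 1 (€1,652): deductible takes €981, €671 remains; coinsurance €671 × 20% = €134.20. Patient owes €1,115.20 (running OOP €1,115.20).
Claim 2 (€475): 20% coinsurance on €475 = €95. Patient pays €95; OOP now €1,210.20.
Claim 3 (€490): deductible already satisfied, so patient's share is 20% × €490 = €98. Patient pays €98; OOP now €1,308.20.
Claim 4 (€2,368): deductible met; 20% of €2,368 = €473.60. Patient pays €473.60; OOP now €1,781.80.
Claim 5 (€5,061): deductible met; 20% of €5,061 = €1,012.20. OOP would hit €2,794 > €2,500, so the cap limits the patient to €2,500 − €1,781.80 = €718.20.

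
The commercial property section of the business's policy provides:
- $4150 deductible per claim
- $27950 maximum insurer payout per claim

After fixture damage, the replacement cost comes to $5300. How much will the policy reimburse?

$1150

After the deductible, $5300 − $4150 = $1150 remains.
$1150 is within the $27950 limit, so the insurer pays $1150.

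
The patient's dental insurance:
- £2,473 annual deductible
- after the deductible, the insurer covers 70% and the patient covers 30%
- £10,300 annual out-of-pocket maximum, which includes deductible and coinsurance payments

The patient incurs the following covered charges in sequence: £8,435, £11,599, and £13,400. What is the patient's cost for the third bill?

£2,558.70

Claim 1 — £8,435: £2,473 to deductible, leaving £5,962; patient's 30% is £1,788.60. Patient pays £4,261.60; OOP now £4,261.60.
Claim 2 — £11,599: deductible met; 30% of £11,599 = £3,479.70. Cost to patient: £3,479.70. OOP to date £7,741.30.
Claim 3 — £13,400: 30% coinsurance on £13,400 = £4,020. OOP would hit £11,761.30 > £10,300, so the cap limits the patient to £10,300 − £7,741.30 = £2,558.70.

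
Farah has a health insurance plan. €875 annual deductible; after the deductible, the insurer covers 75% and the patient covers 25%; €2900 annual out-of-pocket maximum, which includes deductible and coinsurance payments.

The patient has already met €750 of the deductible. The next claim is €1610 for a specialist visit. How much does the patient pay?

Remaining deductible: €875 − €750 = €125.
After the €125 deductible portion, €1610 − €125 = €1485 is subject to coinsurance.
Patient's 25% share of €1485 is €371.25.
That puts the patient's cost at €125 + €371.25 = €496.25 before any cap.
Total out-of-pocket so far would be €750 + €496.25 = €1246.25, below the €2900 cap — no reduction.

€496.25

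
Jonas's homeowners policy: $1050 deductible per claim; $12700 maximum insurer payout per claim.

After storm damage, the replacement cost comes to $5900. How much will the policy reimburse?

After the deductible, $5900 − $1050 = $4850 remains.
$4850 is within the $12700 limit, so the insurer pays $4850.

$4850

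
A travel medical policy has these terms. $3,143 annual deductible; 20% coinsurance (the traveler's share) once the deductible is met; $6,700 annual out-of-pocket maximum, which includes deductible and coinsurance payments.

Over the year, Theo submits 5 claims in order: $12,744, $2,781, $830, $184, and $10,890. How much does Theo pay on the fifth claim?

Claim 1 — $12,744: $3,143 finishes the deductible; $9,601 goes to coinsurance; traveler's 20% is $1,920.20. Traveler owes $5,063.20 (running OOP $5,063.20).
Claim 2 — $2,781: 20% coinsurance on $2,781 = $556.20. Traveler owes $556.20 (running OOP $5,619.40).
Claim 3 — $830: deductible already satisfied, so traveler's share is 20% × $830 = $166. Traveler owes $166 (running OOP $5,785.40).
Claim 4 — $184: deductible already satisfied, so traveler's share is 20% × $184 = $36.80. Traveler owes $36.80 (running OOP $5,822.20).
Claim 5 — $10,890: 20% coinsurance on $10,890 = $2,178. Adding that to $5,822.20 gives $8,000.20, past the $6,700 cap; traveler pays only $6,700 − $5,822.20 = $877.80.

$877.80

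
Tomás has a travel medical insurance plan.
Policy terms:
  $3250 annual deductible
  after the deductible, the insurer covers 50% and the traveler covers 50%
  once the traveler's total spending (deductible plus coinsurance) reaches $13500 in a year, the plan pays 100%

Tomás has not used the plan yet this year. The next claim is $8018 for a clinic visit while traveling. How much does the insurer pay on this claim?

Deductible not yet touched, so the first $3250 of the bill goes to the deductible.
The remaining $4768 (= $8018 − $3250) moves to coinsurance.
Coinsurance: $4768 × 50% = $2384.
That puts the traveler's cost at $3250 + $2384 = $5634 before any cap.
Cumulative spending $0 + $5634 = $5634 stays under the $13500 maximum.
The insurer covers the remainder: $8018 − $5634 = $2384.

$2384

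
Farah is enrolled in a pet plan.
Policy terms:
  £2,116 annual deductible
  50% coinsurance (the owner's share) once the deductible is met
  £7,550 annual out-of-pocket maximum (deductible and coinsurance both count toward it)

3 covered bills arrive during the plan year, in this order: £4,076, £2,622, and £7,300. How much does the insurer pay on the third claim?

Bill 1, £4,076: £2,116 finishes the deductible; £1,960 goes to coinsurance; 50% of £1,960 = £980. Owner pays £3,096; OOP now £3,096. Plan pays £4,076 − £3,096 = £980.
Bill 2, £2,622: deductible already satisfied, so owner's share is 50% × £2,622 = £1,311. Cost to owner: £1,311. OOP to date £4,407. Insurer: £2,622 − £1,311 = £1,311.
Bill 3, £7,300: deductible met; 50% of £7,300 = £3,650. OOP would hit £8,057 > £7,550, so the cap limits the owner to £7,550 − £4,407 = £3,143. Insurer: £7,300 − £3,143 = £4,157.

£4,157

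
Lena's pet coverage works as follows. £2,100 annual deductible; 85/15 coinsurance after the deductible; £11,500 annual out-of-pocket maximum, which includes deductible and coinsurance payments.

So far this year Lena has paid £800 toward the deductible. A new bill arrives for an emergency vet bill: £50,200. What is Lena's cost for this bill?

£8,635

Deductible still to meet: £2,100 − £800 = £1,300.
After the £1,300 deductible portion, £50,200 − £1,300 = £48,900 is subject to coinsurance.
15% of £48,900 = £7,335 falls to the owner.
Owner responsibility before any cap: £1,300 + £7,335 = £8,635.
Year-to-date out-of-pocket becomes £800 + £8,635 = £9,435, still under the £11,500 maximum, so no cap applies.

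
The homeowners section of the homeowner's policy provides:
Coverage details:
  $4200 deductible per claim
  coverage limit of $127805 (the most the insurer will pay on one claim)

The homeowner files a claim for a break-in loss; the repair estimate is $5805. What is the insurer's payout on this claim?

$1605

After the deductible, $5805 − $4200 = $1605 remains.
$1605 ≤ $127805, so the limit doesn't bind; insurer pays $1605.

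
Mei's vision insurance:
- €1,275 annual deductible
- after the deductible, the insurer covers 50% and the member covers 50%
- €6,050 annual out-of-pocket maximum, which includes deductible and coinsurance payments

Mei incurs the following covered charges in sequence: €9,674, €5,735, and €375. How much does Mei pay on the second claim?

€575.50

Bill 1, €9,674: deductible takes €1,275, €8,399 remains; member's 50% is €4,199.50. Member pays €5,474.50; OOP now €5,474.50.
Bill 2, €5,735: deductible met; 50% of €5,735 = €2,867.50. Adding that to €5,474.50 gives €8,342, past the €6,050 cap; member pays only €6,050 − €5,474.50 = €575.50.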